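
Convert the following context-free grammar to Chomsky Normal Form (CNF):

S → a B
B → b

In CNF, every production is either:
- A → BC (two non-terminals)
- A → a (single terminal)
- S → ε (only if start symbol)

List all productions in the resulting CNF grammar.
The grammar has no ε-productions or unit productions to eliminate.
S → a B has terminal a in a right-hand side of length ≥ 2: introduce T_a → a and use T_a in place of a.
B → b is already in CNF (single terminal) – keep it.
S → a B becomes S → T_a B.
Resulting CNF grammar (3 productions): T_a → a; B → b; S → T_a B

Final answer: T_a → a; B → b; S → T_a B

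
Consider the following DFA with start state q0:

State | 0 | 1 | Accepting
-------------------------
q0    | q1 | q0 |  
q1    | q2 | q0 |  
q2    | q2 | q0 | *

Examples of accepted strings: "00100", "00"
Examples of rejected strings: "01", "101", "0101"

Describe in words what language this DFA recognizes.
binary strings ending with '00'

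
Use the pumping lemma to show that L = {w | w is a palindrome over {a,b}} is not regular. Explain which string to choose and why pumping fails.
Language: L = {w | w is a palindrome over {a,b}} (strings that read the same forwards and backwards)
Step 1: Assume for contradiction that L is regular, with pumping length p.
Step 2: Choose s = a^p b a^p. Then s ∈ L (it reads the same forwards and backwards) and |s| ≥ p.
Step 3: Consider any decomposition s = xyz with |xy| ≤ p and |y| > 0. Since |xy| ≤ p and the first p symbols of s are all a's, y = a^k for some k with 1 ≤ k ≤ p.
Step 4: Pumping up (i = 2): xy²z = a^(p+k) b a^p. Its reverse is a^p b a^(p+k) ≠ a^(p+k) b a^p (the single b is no longer in the middle), so xy²z is not a palindrome and xy²z ∉ L.
This contradicts the pumping lemma, so L is not regular.

Final answer: Choose s = a^p b a^p. Since |xy| ≤ p, y = a^k with k ≥ 1. Then xy²z = a^(p+k) b a^p is not a palindrome, so ∉ L.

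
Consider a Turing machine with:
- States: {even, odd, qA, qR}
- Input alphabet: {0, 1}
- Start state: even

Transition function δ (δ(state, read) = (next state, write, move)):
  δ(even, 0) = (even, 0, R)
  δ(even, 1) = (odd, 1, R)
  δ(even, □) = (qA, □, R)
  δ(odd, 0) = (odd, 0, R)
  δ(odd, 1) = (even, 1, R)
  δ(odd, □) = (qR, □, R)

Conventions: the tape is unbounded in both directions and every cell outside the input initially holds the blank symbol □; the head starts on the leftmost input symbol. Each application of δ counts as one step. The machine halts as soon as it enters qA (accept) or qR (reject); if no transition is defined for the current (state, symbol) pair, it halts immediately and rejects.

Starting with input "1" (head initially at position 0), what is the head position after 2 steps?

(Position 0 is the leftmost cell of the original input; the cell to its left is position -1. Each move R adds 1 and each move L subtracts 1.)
Step 0: [even]1 (head at position 0)
Step 1: δ(even, 1) = (odd, 1, R)  ⊢  1[odd]□ (head at position 1)
Step 2: δ(odd, □) = (qR, □, R)  ⊢  1□[qR]□ (head at position 2)
Head position after 2 steps: 2

Final answer: Position 2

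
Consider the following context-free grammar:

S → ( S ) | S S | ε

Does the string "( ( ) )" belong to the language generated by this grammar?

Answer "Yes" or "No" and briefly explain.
A derivation exists: S ⇒ ( S ) ⇒ ( ( S ) ) ⇒ ( ( ) ) (using S → ( S ) twice, then S → ε).

Final answer: Yes - a valid derivation exists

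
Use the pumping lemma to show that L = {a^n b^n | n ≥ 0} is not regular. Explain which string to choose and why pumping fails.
Language: L = {a^n b^n | n ≥ 0} (equal numbers of a's followed by b's)
Step 1: Assume for contradiction that L is regular, with pumping length p.
Step 2: Choose s = a^p b^p. Then s ∈ L (it has p a's followed by p b's) and |s| ≥ p.
Step 3: Consider any decomposition s = xyz with |xy| ≤ p and |y| > 0. Since |xy| ≤ p and the first p symbols of s are all a's, y = a^k for some k with 1 ≤ k ≤ p.
Step 4: Pumping up (i = 2): xy²z = a^(p+k) b^p, which has more a's than b's, so xy²z ∉ L.
This contradicts the pumping lemma, so L is not regular.

Final answer: Choose s = a^p b^p. Since |xy| ≤ p, y = a^k with k ≥ 1. Then xy²z = a^(p+k) b^p ∉ L.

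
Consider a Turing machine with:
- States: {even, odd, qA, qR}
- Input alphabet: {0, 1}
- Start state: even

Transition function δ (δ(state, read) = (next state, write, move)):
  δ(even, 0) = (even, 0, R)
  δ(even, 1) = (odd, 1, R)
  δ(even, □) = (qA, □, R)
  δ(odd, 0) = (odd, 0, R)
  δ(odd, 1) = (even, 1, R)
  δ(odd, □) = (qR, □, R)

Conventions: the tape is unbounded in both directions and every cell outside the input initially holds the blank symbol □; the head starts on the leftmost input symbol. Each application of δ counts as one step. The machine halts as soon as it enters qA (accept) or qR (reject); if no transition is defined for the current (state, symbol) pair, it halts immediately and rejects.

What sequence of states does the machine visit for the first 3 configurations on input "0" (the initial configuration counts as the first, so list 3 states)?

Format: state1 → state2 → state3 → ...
Step 0: [even]0 (head at position 0)
Step 1: δ(even, 0) = (even, 0, R)  ⊢  0[even]□ (head at position 1)
Step 2: δ(even, □) = (qA, □, R)  ⊢  0□[qA]□ (head at position 2)
Reading off the states of these 3 configurations: even → even → qA

Final answer: even → even → qA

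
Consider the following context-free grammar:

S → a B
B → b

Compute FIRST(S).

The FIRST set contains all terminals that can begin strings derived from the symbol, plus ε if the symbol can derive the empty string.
S has the single production S → a B, whose right-hand side begins with the terminal a. So FIRST(S) = {a}.

Final answer: {a}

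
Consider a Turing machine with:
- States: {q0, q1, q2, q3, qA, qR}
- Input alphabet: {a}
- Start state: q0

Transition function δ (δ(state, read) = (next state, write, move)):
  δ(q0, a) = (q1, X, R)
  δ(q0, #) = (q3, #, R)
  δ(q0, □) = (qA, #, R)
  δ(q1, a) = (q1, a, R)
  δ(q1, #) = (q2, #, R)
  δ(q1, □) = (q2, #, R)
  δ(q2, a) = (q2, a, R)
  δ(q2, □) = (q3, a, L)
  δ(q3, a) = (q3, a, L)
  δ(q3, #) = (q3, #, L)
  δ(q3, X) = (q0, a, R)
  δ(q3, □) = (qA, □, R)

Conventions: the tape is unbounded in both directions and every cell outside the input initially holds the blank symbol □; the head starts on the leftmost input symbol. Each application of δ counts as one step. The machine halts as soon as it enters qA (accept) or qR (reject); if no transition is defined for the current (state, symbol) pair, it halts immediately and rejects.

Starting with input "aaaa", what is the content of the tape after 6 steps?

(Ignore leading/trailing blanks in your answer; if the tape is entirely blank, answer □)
Step 0: [q0]aaaa (head at position 0)
Step 1: δ(q0, a) = (q1, X, R)  ⊢  X[q1]aaa (head at position 1)
Step 2: δ(q1, a) = (q1, a, R)  ⊢  Xa[q1]aa (head at position 2)
Step 3: δ(q1, a) = (q1, a, R)  ⊢  Xaa[q1]a (head at position 3)
Step 4: δ(q1, a) = (q1, a, R)  ⊢  Xaaa[q1]□ (head at position 4)
Step 5: δ(q1, □) = (q2, #, R)  ⊢  Xaaa#[q2]□ (head at position 5)
Step 6: δ(q2, □) = (q3, a, L)  ⊢  Xaaa[q3]#a (head at position 4)
Tape after 6 steps (ignoring surrounding blanks): Xaaa#a

Final answer: Tape: Xaaa#a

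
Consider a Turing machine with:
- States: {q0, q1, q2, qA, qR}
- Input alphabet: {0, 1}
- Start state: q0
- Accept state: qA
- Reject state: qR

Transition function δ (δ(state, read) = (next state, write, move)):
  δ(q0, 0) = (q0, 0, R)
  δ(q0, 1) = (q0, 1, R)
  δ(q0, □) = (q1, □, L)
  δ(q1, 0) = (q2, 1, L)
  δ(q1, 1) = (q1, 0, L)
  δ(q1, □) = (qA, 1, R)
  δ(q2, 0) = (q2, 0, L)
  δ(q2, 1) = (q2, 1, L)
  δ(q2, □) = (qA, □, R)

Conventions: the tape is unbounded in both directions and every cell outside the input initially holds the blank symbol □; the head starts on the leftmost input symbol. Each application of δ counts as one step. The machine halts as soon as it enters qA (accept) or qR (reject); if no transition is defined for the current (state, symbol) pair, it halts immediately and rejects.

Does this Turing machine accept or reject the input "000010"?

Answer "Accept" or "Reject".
Step 0: [q0]000010 (head at position 0)
Step 1: δ(q0, 0) = (q0, 0, R)  ⊢  0[q0]00010 (head at position 1)
Step 2: δ(q0, 0) = (q0, 0, R)  ⊢  00[q0]0010 (head at position 2)
Step 3: δ(q0, 0) = (q0, 0, R)  ⊢  000[q0]010 (head at position 3)
Step 4: δ(q0, 0) = (q0, 0, R)  ⊢  0000[q0]10 (head at position 4)
Step 5: δ(q0, 1) = (q0, 1, R)  ⊢  00001[q0]0 (head at position 5)
Step 6: δ(q0, 0) = (q0, 0, R)  ⊢  000010[q0]□ (head at position 6)
Step 7: δ(q0, □) = (q1, □, L)  ⊢  00001[q1]0□ (head at position 5)
Step 8: δ(q1, 0) = (q2, 1, L)  ⊢  0000[q2]11□ (head at position 4)
Step 9: δ(q2, 1) = (q2, 1, L)  ⊢  000[q2]011□ (head at position 3)
Step 10: δ(q2, 0) = (q2, 0, L)  ⊢  00[q2]0011□ (head at position 2)
Step 11: δ(q2, 0) = (q2, 0, L)  ⊢  0[q2]00011□ (head at position 1)
Step 12: δ(q2, 0) = (q2, 0, L)  ⊢  [q2]000011□ (head at position 0)
Step 13: δ(q2, 0) = (q2, 0, L)  ⊢  [q2]□000011□ (head at position -1)
Step 14: δ(q2, □) = (qA, □, R)  ⊢  □[qA]000011□ (head at position 0)
The machine is in qA, so it halts and accepts.

Final answer: Accept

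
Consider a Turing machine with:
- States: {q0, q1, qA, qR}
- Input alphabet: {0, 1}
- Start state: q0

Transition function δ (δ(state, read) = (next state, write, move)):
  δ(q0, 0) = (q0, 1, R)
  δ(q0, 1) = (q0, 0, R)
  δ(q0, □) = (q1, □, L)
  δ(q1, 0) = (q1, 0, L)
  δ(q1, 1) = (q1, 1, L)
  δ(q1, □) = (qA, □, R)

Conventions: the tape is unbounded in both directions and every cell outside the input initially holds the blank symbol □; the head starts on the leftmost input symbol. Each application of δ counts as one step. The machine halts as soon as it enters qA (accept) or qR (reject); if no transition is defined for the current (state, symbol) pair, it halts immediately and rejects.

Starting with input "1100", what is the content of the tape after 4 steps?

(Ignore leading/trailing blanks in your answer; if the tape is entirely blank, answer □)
Step 0: [q0]1100 (head at position 0)
Step 1: δ(q0, 1) = (q0, 0, R)  ⊢  0[q0]100 (head at position 1)
Step 2: δ(q0, 1) = (q0, 0, R)  ⊢  00[q0]00 (head at position 2)
Step 3: δ(q0, 0) = (q0, 1, R)  ⊢  001[q0]0 (head at position 3)
Step 4: δ(q0, 0) = (q0, 1, R)  ⊢  0011[q0]□ (head at position 4)
Tape after 4 steps (ignoring surrounding blanks): 0011

Final answer: Tape: 0011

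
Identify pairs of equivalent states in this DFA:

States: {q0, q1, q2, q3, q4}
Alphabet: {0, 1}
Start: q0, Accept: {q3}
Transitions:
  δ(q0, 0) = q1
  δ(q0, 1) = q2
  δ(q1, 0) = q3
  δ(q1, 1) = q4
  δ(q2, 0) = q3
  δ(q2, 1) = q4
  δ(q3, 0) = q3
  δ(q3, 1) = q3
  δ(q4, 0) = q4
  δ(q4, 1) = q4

Using the table-filling algorithm:
Round 0 – mark pairs where exactly one state is accepting: (q0,q3), (q1,q3), (q2,q3), (q3,q4)
Round 1 – newly marked: (q0,q1) [on 0: q1 vs q3, already marked]; (q0,q2) [on 0: q1 vs q3, already marked]; (q1,q4) [on 0: q3 vs q4, already marked]; (q2,q4) [on 0: q3 vs q4, already marked]
Round 2 – newly marked: (q0,q4) [on 0: q1 vs q4, already marked]
No further pairs can be marked.
(q1, q2) unmarked: δ(q1,0)=q3, δ(q2,0)=q3; δ(q1,1)=q4, δ(q2,1)=q4 → equivalent
Equivalent pairs: (q1, q2)

Final answer: Equivalent pairs: (q1, q2)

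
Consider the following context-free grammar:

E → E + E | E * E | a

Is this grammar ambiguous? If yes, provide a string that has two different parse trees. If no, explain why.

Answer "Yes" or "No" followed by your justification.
Two different leftmost derivations of a + a * a:
  (1) E ⇒ E + E ⇒ a + E ⇒ a + E * E ⇒ a + a * E ⇒ a + a * a   (tree groups a + (a * a))
  (2) E ⇒ E * E ⇒ E + E * E ⇒ a + E * E ⇒ a + a * E ⇒ a + a * a   (tree groups (a + a) * a)
Two distinct leftmost derivations = two distinct parse trees, so the grammar is ambiguous.

Final answer: Yes - the string 'a + a * a' has two distinct leftmost derivations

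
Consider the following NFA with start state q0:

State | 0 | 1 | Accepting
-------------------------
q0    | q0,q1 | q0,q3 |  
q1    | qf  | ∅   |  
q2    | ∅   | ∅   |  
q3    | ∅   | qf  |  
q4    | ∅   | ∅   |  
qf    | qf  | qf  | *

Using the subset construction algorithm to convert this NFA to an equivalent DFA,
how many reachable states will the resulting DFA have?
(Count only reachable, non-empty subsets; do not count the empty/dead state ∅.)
Start subset: {q0}
{q0}: on 0 → {q0, q1}, on 1 → {q0, q3}
{q0, q1}: on 0 → {q0, q1, qf}, on 1 → {q0, q3}
{q0, q3}: on 0 → {q0, q1}, on 1 → {q0, q3, qf}
{q0, q1, qf}: on 0 → {q0, q1, qf}, on 1 → {q0, q3, qf}
{q0, q3, qf}: on 0 → {q0, q1, qf}, on 1 → {q0, q3, qf}
Reachable non-empty subsets: {q0}, {q0, q1}, {q0, q3}, {q0, q1, qf}, {q0, q3, qf} — 5 in total.

Final answer: 5 states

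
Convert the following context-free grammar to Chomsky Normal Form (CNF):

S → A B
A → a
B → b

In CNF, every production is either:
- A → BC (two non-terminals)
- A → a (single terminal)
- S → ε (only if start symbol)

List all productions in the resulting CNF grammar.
The grammar has no ε-productions or unit productions to eliminate.
S → A B is already in CNF (two non-terminals) – keep it.
A → a is already in CNF (single terminal) – keep it.
B → b is already in CNF (single terminal) – keep it.
Resulting CNF grammar (3 productions): A → a; B → b; S → A B

Final answer: A → a; B → b; S → A B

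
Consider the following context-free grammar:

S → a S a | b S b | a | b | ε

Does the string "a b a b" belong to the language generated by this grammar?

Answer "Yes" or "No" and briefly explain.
Every production places the same symbol at both ends (or yields a single symbol / ε), so every derived string is a palindrome. a b a b reversed is b a b a ≠ a b a b, so it is not a palindrome and cannot be derived (already the first step fails: the string starts with a but ends with b, so neither S → a S a nor S → b S b fits).

Final answer: No - no valid derivation exists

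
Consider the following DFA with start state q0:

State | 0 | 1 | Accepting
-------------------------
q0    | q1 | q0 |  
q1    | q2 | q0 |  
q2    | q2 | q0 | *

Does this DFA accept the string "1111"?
Start in q0.
Read '1': q0 → q0
Read '1': q0 → q0
Read '1': q0 → q0
Read '1': q0 → q0
Final state q0 is not accepting, so the string is rejected.

Final answer: No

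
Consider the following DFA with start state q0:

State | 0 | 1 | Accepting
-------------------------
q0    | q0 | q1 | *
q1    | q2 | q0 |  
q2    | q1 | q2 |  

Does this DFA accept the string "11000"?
Start in q0.
Read '1': q0 → q1
Read '1': q1 → q0
Read '0': q0 → q0
Read '0': q0 → q0
Read '0': q0 → q0
Final state q0 is accepting, so the string is accepted.

Final answer: Yes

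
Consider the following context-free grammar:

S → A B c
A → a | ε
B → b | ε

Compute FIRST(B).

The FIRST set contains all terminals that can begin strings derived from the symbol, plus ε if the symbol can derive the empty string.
B → b contributes b; B → ε makes B nullable, contributing ε. FIRST(B) = {b, ε}.

Final answer: {b, ε}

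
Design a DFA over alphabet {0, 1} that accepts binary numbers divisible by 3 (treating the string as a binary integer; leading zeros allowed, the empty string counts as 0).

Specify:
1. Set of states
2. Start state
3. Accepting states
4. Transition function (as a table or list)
One valid DFA (any DFA recognizing the same language is acceptable):
States: {q0, q1, q2}
Start: q0
Accepting: {q0}
Transitions (accepting states marked with *):
State | 0 | 1 | Accepting
-------------------------
q0    | q0 | q1 | *
q1    | q2 | q0 |  
q2    | q1 | q2 |  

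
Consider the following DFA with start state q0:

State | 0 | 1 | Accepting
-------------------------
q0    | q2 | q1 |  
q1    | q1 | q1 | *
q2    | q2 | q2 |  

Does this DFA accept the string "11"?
Start in q0.
Read '1': q0 → q1
Read '1': q1 → q1
Final state q1 is accepting, so the string is accepted.

Final answer: Yes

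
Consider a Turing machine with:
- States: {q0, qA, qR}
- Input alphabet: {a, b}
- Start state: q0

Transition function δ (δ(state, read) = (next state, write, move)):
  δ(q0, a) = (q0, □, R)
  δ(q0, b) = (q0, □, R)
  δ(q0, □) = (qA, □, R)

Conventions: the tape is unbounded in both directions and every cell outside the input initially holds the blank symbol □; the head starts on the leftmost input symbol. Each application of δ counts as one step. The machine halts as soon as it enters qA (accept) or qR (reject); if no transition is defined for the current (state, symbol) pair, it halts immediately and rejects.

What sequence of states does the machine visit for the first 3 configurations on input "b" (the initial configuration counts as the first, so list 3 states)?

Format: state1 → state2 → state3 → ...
Step 0: [q0]b (head at position 0)
Step 1: δ(q0, b) = (q0, □, R)  ⊢  □[q0]□ (head at position 1)
Step 2: δ(q0, □) = (qA, □, R)  ⊢  □□[qA]□ (head at position 2)
Reading off the states of these 3 configurations: q0 → q0 → qA

Final answer: q0 → q0 → qA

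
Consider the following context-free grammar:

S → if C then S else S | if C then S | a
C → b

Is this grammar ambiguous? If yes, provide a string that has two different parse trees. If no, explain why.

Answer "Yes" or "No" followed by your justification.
The 'dangling else' can attach to either if. Two leftmost derivations of  if b then if b then a else a:
  (1) S ⇒ if C then S else S ⇒ if b then S else S ⇒ if b then if C then S else S ⇒ if b then if b then S else S ⇒ if b then if b then a else S ⇒ if b then if b then a else a   (else belongs to the outer if)
  (2) S ⇒ if C then S ⇒ if b then S ⇒ if b then if C then S else S ⇒ if b then if b then S else S ⇒ if b then if b then a else S ⇒ if b then if b then a else a   (else belongs to the inner if)
Two distinct parse trees for the same string, so the grammar is ambiguous.

Final answer: Yes - the string 'if b then if b then a else a' has two distinct leftmost derivations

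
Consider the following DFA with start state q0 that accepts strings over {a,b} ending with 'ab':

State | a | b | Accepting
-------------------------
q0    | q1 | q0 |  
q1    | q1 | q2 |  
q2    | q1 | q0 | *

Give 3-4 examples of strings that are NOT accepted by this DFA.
Any strings that end in a non-accepting state work; for example:
"ba": q0 → q0 → q1; q1 is not accepting → rejected
"aabb": q0 → q1 → q1 → q2 → q0; q0 is not accepting → rejected
"abaa": q0 → q1 → q2 → q1 → q1; q1 is not accepting → rejected
"babb": q0 → q0 → q1 → q2 → q0; q0 is not accepting → rejected

Final answer: "ba", "aabb", "abaa", "babb"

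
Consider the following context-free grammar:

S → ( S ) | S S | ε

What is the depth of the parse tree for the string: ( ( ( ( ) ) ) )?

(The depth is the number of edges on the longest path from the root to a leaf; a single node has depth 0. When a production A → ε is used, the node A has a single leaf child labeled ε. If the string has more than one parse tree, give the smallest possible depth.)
The string is 4 nested pairs. The shallowest parse tree applies S → ( S ) 4 times (one node per nested pair, each a child of the previous) and then S → ε in the middle.
S nodes at depths 0..4, ε leaf at depth 5; parentheses leaves are at depths 1..4.
(Using S → S S with an S → ε child anywhere only adds levels, so it cannot give a shallower tree.)
Depth = 5.

Final answer: 5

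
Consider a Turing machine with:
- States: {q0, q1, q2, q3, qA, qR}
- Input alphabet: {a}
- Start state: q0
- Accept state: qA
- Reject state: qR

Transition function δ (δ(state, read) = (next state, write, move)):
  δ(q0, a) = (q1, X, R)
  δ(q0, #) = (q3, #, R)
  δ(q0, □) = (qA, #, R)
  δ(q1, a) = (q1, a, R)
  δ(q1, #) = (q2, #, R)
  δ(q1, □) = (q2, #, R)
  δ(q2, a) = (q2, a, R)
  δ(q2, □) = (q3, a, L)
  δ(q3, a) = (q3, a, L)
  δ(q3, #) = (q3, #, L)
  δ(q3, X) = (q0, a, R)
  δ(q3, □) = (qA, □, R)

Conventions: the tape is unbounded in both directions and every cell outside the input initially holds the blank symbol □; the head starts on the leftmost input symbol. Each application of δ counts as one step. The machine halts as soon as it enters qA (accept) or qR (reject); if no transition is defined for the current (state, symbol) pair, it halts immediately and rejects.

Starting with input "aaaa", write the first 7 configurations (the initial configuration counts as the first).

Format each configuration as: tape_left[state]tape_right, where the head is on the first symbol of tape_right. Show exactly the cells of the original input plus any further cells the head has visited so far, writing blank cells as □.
Step 0: [q0]aaaa (head at position 0)
Step 1: δ(q0, a) = (q1, X, R)  ⊢  X[q1]aaa (head at position 1)
Step 2: δ(q1, a) = (q1, a, R)  ⊢  Xa[q1]aa (head at position 2)
Step 3: δ(q1, a) = (q1, a, R)  ⊢  Xaa[q1]a (head at position 3)
Step 4: δ(q1, a) = (q1, a, R)  ⊢  Xaaa[q1]□ (head at position 4)
Step 5: δ(q1, □) = (q2, #, R)  ⊢  Xaaa#[q2]□ (head at position 5)
Step 6: δ(q2, □) = (q3, a, L)  ⊢  Xaaa[q3]#a (head at position 4)

Final answer: [q0]aaaa ⊢ X[q1]aaa ⊢ Xa[q1]aa ⊢ Xaa[q1]a ⊢ Xaaa[q1]□ ⊢ Xaaa#[q2]□ ⊢ Xaaa[q3]#a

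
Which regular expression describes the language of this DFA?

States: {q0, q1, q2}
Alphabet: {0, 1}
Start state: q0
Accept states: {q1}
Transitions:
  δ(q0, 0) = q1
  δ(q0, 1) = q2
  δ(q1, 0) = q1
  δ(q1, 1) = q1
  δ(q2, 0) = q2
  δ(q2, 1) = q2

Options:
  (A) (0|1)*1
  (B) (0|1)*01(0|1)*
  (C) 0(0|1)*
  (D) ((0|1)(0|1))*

Testing sample strings against the DFA:
  '00' -> accepted
  '1011' -> rejected
  '00111' -> accepted
  '110' -> rejected
Checking each option for a counterexample:
  (A) (0|1)*1: '0' is accepted by the DFA but does not match the regex → eliminated
  (B) (0|1)*01(0|1)*: '0' is accepted by the DFA but does not match the regex → eliminated
  (C) 0(0|1)*: agrees with the DFA on all strings of length ≤ 4
  (D) ((0|1)(0|1))*: ε is rejected by the DFA but matches the regex → eliminated
Only (C) 0(0|1)* is consistent with the DFA.

Final answer: (C) 0(0|1)*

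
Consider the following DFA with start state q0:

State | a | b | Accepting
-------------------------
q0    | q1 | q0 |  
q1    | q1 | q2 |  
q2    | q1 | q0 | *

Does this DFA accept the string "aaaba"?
Start in q0.
Read 'a': q0 → q1
Read 'a': q1 → q1
Read 'a': q1 → q1
Read 'b': q1 → q2
Read 'a': q2 → q1
Final state q1 is not accepting, so the string is rejected.

Final answer: No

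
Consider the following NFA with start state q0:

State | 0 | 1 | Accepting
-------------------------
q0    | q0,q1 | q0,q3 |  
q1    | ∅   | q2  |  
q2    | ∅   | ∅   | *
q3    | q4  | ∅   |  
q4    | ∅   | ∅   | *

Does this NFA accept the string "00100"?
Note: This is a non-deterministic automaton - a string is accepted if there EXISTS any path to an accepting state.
Track the set of states the NFA could be in: start {q0}
Read '0': {q0} → {q0, q1}
Read '0': {q0, q1} → {q0, q1}
Read '1': {q0, q1} → {q0, q2, q3}
Read '0': {q0, q2, q3} → {q0, q1, q4}
Read '0': {q0, q1, q4} → {q0, q1}
Final set {q0, q1} contains no accepting state → rejected.

Final answer: No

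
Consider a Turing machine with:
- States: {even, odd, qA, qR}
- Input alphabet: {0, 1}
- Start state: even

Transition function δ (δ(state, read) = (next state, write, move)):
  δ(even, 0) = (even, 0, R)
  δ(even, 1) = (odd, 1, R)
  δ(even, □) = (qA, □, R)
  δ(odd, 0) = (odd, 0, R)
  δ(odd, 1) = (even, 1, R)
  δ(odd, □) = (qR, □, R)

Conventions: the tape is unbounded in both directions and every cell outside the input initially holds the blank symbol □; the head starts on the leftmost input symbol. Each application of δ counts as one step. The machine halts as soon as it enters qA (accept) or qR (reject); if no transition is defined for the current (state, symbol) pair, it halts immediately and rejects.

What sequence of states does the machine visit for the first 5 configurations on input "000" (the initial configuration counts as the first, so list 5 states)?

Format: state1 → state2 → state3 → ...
Step 0: [even]000 (head at position 0)
Step 1: δ(even, 0) = (even, 0, R)  ⊢  0[even]00 (head at position 1)
Step 2: δ(even, 0) = (even, 0, R)  ⊢  00[even]0 (head at position 2)
Step 3: δ(even, 0) = (even, 0, R)  ⊢  000[even]□ (head at position 3)
Step 4: δ(even, □) = (qA, □, R)  ⊢  000□[qA]□ (head at position 4)
Reading off the states of these 5 configurations: even → even → even → even → qA

Final answer: even → even → even → even → qA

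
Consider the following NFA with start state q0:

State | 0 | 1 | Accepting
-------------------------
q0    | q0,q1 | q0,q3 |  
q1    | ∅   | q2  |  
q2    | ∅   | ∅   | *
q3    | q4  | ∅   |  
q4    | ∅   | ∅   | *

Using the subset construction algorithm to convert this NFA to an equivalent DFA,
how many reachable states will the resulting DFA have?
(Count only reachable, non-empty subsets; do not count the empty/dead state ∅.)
Start subset: {q0}
{q0}: on 0 → {q0, q1}, on 1 → {q0, q3}
{q0, q1}: on 0 → {q0, q1}, on 1 → {q0, q2, q3}
{q0, q3}: on 0 → {q0, q1, q4}, on 1 → {q0, q3}
{q0, q2, q3}: on 0 → {q0, q1, q4}, on 1 → {q0, q3}
{q0, q1, q4}: on 0 → {q0, q1}, on 1 → {q0, q2, q3}
Reachable non-empty subsets: {q0}, {q0, q1}, {q0, q3}, {q0, q2, q3}, {q0, q1, q4} — 5 in total.

Final answer: 5 states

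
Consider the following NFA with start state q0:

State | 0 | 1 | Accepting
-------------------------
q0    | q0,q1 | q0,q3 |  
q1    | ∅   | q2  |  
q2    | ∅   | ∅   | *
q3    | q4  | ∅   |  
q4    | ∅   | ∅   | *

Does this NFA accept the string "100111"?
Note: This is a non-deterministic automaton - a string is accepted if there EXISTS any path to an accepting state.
Track the set of states the NFA could be in: start {q0}
Read '1': {q0} → {q0, q3}
Read '0': {q0, q3} → {q0, q1, q4}
Read '0': {q0, q1, q4} → {q0, q1}
Read '1': {q0, q1} → {q0, q2, q3}
Read '1': {q0, q2, q3} → {q0, q3}
Read '1': {q0, q3} → {q0, q3}
Final set {q0, q3} contains no accepting state → rejected.

Final answer: No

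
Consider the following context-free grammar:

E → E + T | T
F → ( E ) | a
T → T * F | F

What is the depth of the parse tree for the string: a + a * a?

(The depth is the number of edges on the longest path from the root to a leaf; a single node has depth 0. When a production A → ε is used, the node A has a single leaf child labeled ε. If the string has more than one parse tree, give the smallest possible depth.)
The grammar is unambiguous; the parse tree of a + a * a is:
E → E + T at the root (depth 0).
  Left E (depth 1) → T (2) → F (3) → a (4).
  Right T (depth 1) → T * F; that T (2) → F (3) → a (4); F (2) → a (3).
The longest root-to-leaf paths have 4 edges.
Depth = 4.

Final answer: 4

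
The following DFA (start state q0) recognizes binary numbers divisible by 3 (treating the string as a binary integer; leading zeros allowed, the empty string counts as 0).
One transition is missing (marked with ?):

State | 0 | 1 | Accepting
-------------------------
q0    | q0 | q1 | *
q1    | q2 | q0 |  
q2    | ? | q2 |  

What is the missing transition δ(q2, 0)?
q1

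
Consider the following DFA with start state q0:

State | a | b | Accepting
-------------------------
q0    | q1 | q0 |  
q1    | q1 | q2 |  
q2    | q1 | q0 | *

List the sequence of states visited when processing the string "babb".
q0 → q0 → q1 → q2 → q0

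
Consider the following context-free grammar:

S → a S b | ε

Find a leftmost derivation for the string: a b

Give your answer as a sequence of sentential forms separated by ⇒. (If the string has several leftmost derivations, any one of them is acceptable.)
Start with S.
Step 1: the leftmost non-terminal is S; apply S → a S b:  a S b
Step 2: the leftmost non-terminal is S; apply S → ε:  a b

Final answer: S ⇒ a S b ⇒ a b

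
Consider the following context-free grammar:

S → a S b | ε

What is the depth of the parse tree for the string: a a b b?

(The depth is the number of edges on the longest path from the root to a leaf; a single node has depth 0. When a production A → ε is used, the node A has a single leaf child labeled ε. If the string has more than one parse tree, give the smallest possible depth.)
The only parse tree applies S → a S b 2 times (once per matching a…b pair) and then S → ε.
The S nodes sit at depths 0, 1, …, 2; the innermost S (depth 2) has the single child ε at depth 3.
The terminal leaves a, b are at depths 1..2, so the longest root-to-leaf path is S → S → … → S → ε with 3 edges.
Depth = 3.

Final answer: 3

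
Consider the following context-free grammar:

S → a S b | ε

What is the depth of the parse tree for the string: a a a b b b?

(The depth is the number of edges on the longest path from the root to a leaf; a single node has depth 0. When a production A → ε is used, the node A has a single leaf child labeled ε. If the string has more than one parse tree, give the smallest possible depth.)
The only parse tree applies S → a S b 3 times (once per matching a…b pair) and then S → ε.
The S nodes sit at depths 0, 1, …, 3; the innermost S (depth 3) has the single child ε at depth 4.
The terminal leaves a, b are at depths 1..3, so the longest root-to-leaf path is S → S → … → S → ε with 4 edges.
Depth = 4.

Final answer: 4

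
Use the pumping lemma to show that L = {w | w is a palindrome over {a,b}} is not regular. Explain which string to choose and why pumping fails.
Language: L = {w | w is a palindrome over {a,b}} (strings that read the same forwards and backwards)
Step 1: Assume for contradiction that L is regular, with pumping length p.
Step 2: Choose s = a^p b a^p. Then s ∈ L (it reads the same forwards and backwards) and |s| ≥ p.
Step 3: Consider any decomposition s = xyz with |xy| ≤ p and |y| > 0. Since |xy| ≤ p and the first p symbols of s are all a's, y = a^k for some k with 1 ≤ k ≤ p.
Step 4: Pumping up (i = 2): xy²z = a^(p+k) b a^p. Its reverse is a^p b a^(p+k) ≠ a^(p+k) b a^p (the single b is no longer in the middle), so xy²z is not a palindrome and xy²z ∉ L.
This contradicts the pumping lemma, so L is not regular.

Final answer: Choose s = a^p b a^p. Since |xy| ≤ p, y = a^k with k ≥ 1. Then xy²z = a^(p+k) b a^p is not a palindrome, so ∉ L.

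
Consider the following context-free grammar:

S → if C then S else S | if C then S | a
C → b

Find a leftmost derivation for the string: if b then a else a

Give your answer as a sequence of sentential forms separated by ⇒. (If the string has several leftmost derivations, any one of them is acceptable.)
Start with S.
Step 1: the leftmost non-terminal is S; apply S → if C then S else S:  if C then S else S
Step 2: the leftmost non-terminal is C; apply C → b:  if b then S else S
Step 3: the leftmost non-terminal is S; apply S → a:  if b then a else S
Step 4: the leftmost non-terminal is S; apply S → a:  if b then a else a

Final answer: S ⇒ if C then S else S ⇒ if b then S else S ⇒ if b then a else S ⇒ if b then a else a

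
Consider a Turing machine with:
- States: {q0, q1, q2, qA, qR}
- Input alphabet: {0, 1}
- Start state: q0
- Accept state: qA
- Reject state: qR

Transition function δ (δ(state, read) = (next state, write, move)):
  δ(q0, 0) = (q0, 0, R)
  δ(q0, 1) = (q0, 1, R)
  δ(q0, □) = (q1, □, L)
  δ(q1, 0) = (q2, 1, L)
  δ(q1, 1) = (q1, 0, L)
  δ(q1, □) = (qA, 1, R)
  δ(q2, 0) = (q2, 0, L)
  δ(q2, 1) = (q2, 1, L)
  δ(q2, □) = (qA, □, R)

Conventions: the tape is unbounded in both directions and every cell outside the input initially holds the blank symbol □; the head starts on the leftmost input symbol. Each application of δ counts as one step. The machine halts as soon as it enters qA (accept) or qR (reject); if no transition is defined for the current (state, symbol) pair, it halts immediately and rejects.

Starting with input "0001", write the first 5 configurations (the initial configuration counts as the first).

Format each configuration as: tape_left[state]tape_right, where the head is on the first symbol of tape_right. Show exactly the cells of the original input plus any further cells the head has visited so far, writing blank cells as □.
Step 0: [q0]0001 (head at position 0)
Step 1: δ(q0, 0) = (q0, 0, R)  ⊢  0[q0]001 (head at position 1)
Step 2: δ(q0, 0) = (q0, 0, R)  ⊢  00[q0]01 (head at position 2)
Step 3: δ(q0, 0) = (q0, 0, R)  ⊢  000[q0]1 (head at position 3)
Step 4: δ(q0, 1) = (q0, 1, R)  ⊢  0001[q0]□ (head at position 4)

Final answer: [q0]0001 ⊢ 0[q0]001 ⊢ 00[q0]01 ⊢ 000[q0]1 ⊢ 0001[q0]□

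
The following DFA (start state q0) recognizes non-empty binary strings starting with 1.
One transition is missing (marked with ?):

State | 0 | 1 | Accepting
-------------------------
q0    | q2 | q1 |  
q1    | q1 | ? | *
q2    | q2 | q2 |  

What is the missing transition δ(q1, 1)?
q1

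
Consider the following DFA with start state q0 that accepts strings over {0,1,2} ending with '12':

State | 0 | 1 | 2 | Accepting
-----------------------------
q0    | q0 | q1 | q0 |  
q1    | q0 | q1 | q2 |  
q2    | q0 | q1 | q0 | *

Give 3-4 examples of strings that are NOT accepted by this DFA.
Any strings that end in a non-accepting state work; for example:
"11": q0 → q1 → q1; q1 is not accepting → rejected
"120": q0 → q1 → q2 → q0; q0 is not accepting → rejected
"0102": q0 → q0 → q1 → q0 → q0; q0 is not accepting → rejected
"0121": q0 → q0 → q1 → q2 → q1; q1 is not accepting → rejected

Final answer: "11", "120", "0102", "0121"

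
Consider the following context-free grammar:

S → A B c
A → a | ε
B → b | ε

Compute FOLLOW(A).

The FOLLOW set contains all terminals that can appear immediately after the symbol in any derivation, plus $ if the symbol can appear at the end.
A occurs in S → A B c followed by B c. Add FIRST(B) minus ε = {b}; B is nullable (B → ε), so what follows B can also follow A: the terminal c. FOLLOW(A) = {b, c}.

Final answer: {b, c}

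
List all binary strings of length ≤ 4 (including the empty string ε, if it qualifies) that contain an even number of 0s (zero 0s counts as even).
Checking every binary string of length 0 to 4:
  Length 0: accepted: ε | rejected: (none)
  Length 1: accepted: 1 | rejected: 0
  Length 2: accepted: 00, 11 | rejected: 01, 10
  Length 3: accepted: 001, 010, 100, 111 | rejected: 000, 011, 101, 110
  Length 4: accepted: 0000, 0011, 0101, 0110, 1001, 1010, 1100, 1111 | rejected: 0001, 0010, 0100, 0111, 1000, 1011, 1101, 1110
Total: 16 string(s).

Final answer: ε, 1, 00, 11, 001, 010, 100, 111, 0000, 0011, 0101, 0110, 1001, 1010, 1100, 1111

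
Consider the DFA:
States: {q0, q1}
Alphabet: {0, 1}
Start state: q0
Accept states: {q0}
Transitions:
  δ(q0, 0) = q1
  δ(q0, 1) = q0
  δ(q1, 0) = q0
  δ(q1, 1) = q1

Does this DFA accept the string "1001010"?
Processing string "1001010":
  q0 --1--> q0
  q0 --0--> q1
  q1 --0--> q0
  q0 --1--> q0
  q0 --0--> q1
  q1 --1--> q1
  q1 --0--> q0
Final state: q0
Accept states: {q0}
q0 is an accept state, so the string is accepted.

Final answer: Yes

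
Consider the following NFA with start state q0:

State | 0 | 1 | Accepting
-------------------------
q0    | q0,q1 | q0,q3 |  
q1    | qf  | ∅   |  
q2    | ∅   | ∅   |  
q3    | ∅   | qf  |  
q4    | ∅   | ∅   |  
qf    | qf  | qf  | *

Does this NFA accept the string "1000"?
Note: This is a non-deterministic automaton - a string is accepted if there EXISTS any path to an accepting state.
Track the set of states the NFA could be in: start {q0}
Read '1': {q0} → {q0, q3}
Read '0': {q0, q3} → {q0, q1}
Read '0': {q0, q1} → {q0, q1, qf}
Read '0': {q0, q1, qf} → {q0, q1, qf}
Final set {q0, q1, qf} contains accepting state(s) {qf} → accepted.

Final answer: Yes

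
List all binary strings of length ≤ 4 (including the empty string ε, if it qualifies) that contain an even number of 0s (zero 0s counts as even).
Checking every binary string of length 0 to 4:
  Length 0: accepted: ε | rejected: (none)
  Length 1: accepted: 1 | rejected: 0
  Length 2: accepted: 00, 11 | rejected: 01, 10
  Length 3: accepted: 001, 010, 100, 111 | rejected: 000, 011, 101, 110
  Length 4: accepted: 0000, 0011, 0101, 0110, 1001, 1010, 1100, 1111 | rejected: 0001, 0010, 0100, 0111, 1000, 1011, 1101, 1110
Total: 16 string(s).

Final answer: ε, 1, 00, 11, 001, 010, 100, 111, 0000, 0011, 0101, 0110, 1001, 1010, 1100, 1111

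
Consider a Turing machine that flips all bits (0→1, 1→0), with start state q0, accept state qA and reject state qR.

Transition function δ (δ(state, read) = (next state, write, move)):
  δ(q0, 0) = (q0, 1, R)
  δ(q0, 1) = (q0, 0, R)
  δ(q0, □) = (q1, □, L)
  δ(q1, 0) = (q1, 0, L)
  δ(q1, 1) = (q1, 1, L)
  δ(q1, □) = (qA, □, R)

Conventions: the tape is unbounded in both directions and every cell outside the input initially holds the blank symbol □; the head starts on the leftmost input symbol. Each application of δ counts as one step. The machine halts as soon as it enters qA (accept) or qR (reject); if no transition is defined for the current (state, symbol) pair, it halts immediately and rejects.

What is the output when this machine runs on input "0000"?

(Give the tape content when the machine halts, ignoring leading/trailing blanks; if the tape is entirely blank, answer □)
Step 0: [q0]0000 (head at position 0)
Step 1: δ(q0, 0) = (q0, 1, R)  ⊢  1[q0]000 (head at position 1)
Step 2: δ(q0, 0) = (q0, 1, R)  ⊢  11[q0]00 (head at position 2)
Step 3: δ(q0, 0) = (q0, 1, R)  ⊢  111[q0]0 (head at position 3)
Step 4: δ(q0, 0) = (q0, 1, R)  ⊢  1111[q0]□ (head at position 4)
Step 5: δ(q0, □) = (q1, □, L)  ⊢  111[q1]1□ (head at position 3)
Step 6: δ(q1, 1) = (q1, 1, L)  ⊢  11[q1]11□ (head at position 2)
Step 7: δ(q1, 1) = (q1, 1, L)  ⊢  1[q1]111□ (head at position 1)
Step 8: δ(q1, 1) = (q1, 1, L)  ⊢  [q1]1111□ (head at position 0)
Step 9: δ(q1, 1) = (q1, 1, L)  ⊢  [q1]□1111□ (head at position -1)
Step 10: δ(q1, □) = (qA, □, R)  ⊢  □[qA]1111□ (head at position 0)
The machine is in qA, so it halts and accepts.
Tape content when halted (ignoring surrounding blanks): 1111

Final answer: Output: 1111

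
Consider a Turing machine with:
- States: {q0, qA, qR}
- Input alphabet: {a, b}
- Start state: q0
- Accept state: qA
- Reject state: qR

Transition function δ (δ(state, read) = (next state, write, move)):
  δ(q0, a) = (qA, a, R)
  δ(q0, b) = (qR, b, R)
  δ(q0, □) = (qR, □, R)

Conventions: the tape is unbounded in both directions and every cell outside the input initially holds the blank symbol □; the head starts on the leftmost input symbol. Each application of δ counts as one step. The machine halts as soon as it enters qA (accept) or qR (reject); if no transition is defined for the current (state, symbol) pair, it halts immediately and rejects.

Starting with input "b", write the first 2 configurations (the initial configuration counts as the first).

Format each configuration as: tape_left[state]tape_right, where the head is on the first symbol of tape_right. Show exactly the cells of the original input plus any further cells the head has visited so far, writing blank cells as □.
Step 0: [q0]b (head at position 0)
Step 1: δ(q0, b) = (qR, b, R)  ⊢  b[qR]□ (head at position 1)

Final answer: [q0]b ⊢ b[qR]□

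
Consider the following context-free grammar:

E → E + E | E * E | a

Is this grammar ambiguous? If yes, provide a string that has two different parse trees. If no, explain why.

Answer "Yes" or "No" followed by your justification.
Two different leftmost derivations of a + a * a:
  (1) E ⇒ E + E ⇒ a + E ⇒ a + E * E ⇒ a + a * E ⇒ a + a * a   (tree groups a + (a * a))
  (2) E ⇒ E * E ⇒ E + E * E ⇒ a + E * E ⇒ a + a * E ⇒ a + a * a   (tree groups (a + a) * a)
Two distinct leftmost derivations = two distinct parse trees, so the grammar is ambiguous.

Final answer: Yes - the string 'a + a * a' has two distinct leftmost derivations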